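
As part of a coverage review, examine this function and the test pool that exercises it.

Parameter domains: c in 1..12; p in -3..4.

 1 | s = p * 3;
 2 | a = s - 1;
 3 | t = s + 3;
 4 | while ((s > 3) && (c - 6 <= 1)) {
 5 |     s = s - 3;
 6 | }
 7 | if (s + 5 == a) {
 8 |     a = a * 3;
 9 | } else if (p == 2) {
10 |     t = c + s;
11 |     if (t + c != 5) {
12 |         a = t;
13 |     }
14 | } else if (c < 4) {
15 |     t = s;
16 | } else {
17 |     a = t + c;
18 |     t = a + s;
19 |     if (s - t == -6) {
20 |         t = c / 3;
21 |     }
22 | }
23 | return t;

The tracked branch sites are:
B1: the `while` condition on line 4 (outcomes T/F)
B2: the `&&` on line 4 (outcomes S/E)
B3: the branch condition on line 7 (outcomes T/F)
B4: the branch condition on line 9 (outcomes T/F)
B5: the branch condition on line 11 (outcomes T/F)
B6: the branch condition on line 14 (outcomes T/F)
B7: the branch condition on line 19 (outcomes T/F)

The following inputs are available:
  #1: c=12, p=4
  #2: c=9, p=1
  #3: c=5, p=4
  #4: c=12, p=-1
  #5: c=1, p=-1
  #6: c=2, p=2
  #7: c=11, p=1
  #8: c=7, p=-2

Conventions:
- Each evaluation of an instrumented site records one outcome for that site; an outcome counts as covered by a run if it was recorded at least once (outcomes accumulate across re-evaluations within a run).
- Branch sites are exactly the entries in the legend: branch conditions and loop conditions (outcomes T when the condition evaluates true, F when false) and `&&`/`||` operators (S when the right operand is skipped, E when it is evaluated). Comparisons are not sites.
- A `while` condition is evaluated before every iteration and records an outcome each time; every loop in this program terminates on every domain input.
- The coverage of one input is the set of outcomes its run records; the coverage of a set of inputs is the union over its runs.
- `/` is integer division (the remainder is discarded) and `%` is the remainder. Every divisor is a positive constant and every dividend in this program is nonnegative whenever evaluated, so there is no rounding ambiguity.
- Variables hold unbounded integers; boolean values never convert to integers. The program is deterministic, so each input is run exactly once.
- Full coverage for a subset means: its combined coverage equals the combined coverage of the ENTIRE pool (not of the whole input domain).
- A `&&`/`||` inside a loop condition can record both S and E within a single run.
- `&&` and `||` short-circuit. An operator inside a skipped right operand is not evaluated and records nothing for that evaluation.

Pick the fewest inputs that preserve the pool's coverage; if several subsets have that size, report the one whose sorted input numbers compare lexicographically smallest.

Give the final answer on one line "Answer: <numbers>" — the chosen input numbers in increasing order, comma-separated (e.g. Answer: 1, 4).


run #1 (c=12, p=4) runs B2->E, B1->F, B3->F, B4->F, B6->F, B7->F; records B1=F, B2=E, B3=F, B4=F, B6=F, B7=F
run #2 (c=9, p=1) runs B2->S, B1->F, B3->F, B4->F, B6->F, B7->F; records B1=F, B2=S, B3=F, B4=F, B6=F, B7=F
run #3 (c=5, p=4) runs B2->E, B1->T, B2->E, B1->T, B2->E, B1->T, B2->S, B1->F, B3->F, B4->F, B6->F, B7->F; records B1=T, B1=F, B2=S, B2=E, B3=F, B4=F, B6=F, B7=F
run #4 (c=12, p=-1) runs B2->S, B1->F, B3->F, B4->F, B6->F, B7->F; records B1=F, B2=S, B3=F, B4=F, B6=F, B7=F
run #5 (c=1, p=-1) runs B2->S, B1->F, B3->F, B4->F, B6->T; records B1=F, B2=S, B3=F, B4=F, B6=T
run #6 (c=2, p=2) runs B2->E, B1->T, B2->S, B1->F, B3->F, B4->T, B5->T; records B1=T, B1=F, B2=S, B2=E, B3=F, B4=T, B5=T
run #7 (c=11, p=1) runs B2->S, B1->F, B3->F, B4->F, B6->F, B7->F; records B1=F, B2=S, B3=F, B4=F, B6=F, B7=F
run #8 (c=7, p=-2) runs B2->S, B1->F, B3->F, B4->F, B6->F, B7->F; records B1=F, B2=S, B3=F, B4=F, B6=F, B7=F
union over all inputs: B1=T, B1=F, B2=S, B2=E, B3=F, B4=T, B4=F, B5=T, B6=T, B6=F, B7=F (11 outcomes)
size 1 is not enough: best union over all size-1 subsets is 8/11
size 2 is not enough: best union over all size-2 subsets is 10/11
the canonical winner is {1, 5, 6}: size 3, full 11-outcome coverage, earliest index list among size-3 covers
Answer: 1, 5, 6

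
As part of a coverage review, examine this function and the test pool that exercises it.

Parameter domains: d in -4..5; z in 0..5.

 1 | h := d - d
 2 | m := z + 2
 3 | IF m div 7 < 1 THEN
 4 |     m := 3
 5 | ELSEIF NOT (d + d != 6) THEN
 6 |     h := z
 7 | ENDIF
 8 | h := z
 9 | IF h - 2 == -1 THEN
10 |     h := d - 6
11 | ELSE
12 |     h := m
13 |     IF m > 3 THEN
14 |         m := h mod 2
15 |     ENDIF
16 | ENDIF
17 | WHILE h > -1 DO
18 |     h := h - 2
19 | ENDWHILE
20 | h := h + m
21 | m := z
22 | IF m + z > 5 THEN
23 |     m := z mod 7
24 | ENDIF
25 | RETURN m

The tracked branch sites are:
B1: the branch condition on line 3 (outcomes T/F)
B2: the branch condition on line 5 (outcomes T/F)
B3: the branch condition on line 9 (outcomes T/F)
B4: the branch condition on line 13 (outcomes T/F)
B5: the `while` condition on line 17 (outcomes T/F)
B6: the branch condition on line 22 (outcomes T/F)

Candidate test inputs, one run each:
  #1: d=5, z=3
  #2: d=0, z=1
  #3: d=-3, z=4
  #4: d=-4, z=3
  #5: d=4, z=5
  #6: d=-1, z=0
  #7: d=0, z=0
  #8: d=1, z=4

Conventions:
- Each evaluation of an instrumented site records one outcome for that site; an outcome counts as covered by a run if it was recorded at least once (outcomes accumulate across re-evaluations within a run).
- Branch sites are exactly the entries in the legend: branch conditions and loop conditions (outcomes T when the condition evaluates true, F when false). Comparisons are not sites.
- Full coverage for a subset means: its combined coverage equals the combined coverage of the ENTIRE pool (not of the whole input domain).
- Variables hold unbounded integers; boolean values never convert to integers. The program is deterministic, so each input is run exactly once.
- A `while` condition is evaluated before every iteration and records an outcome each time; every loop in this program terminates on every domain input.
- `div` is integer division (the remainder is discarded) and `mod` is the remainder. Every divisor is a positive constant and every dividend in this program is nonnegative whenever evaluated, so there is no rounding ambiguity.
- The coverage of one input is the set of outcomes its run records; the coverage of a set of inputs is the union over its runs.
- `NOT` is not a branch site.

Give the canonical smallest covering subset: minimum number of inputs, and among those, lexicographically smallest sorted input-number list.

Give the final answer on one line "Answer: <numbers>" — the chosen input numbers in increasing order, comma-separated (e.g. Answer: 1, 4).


input #1 (d=5, z=3): events B1->T, B3->F, B4->F, B5->T, B5->T, B5->F, B6->T; covers B1=T, B3=F, B4=F, B5=T, B5=F, B6=T
input #2 (d=0, z=1): events B1->T, B3->T, B5->F, B6->F; covers B1=T, B3=T, B5=F, B6=F
input #3 (d=-3, z=4): events B1->T, B3->F, B4->F, B5->T, B5->T, B5->F, B6->T; covers B1=T, B3=F, B4=F, B5=T, B5=F, B6=T
input #4 (d=-4, z=3): events B1->T, B3->F, B4->F, B5->T, B5->T, B5->F, B6->T; covers B1=T, B3=F, B4=F, B5=T, B5=F, B6=T
input #5 (d=4, z=5): events B1->F, B2->F, B3->F, B4->T, B5->T, B5->T, B5->T, B5->T, B5->F, B6->T; covers B1=F, B2=F, B3=F, B4=T, B5=T, B5=F, B6=T
input #6 (d=-1, z=0): events B1->T, B3->F, B4->F, B5->T, B5->T, B5->F, B6->F; covers B1=T, B3=F, B4=F, B5=T, B5=F, B6=F
input #7 (d=0, z=0): events B1->T, B3->F, B4->F, B5->T, B5->T, B5->F, B6->F; covers B1=T, B3=F, B4=F, B5=T, B5=F, B6=F
input #8 (d=1, z=4): events B1->T, B3->F, B4->F, B5->T, B5->T, B5->F, B6->T; covers B1=T, B3=F, B4=F, B5=T, B5=F, B6=T
the full pool covers 11 outcomes: B1=T, B1=F, B2=F, B3=T, B3=F, B4=T, B4=F, B5=T, B5=F, B6=T, B6=F
every size-1 subset falls short of the 11 outcomes (best: 7/11)
every size-2 subset falls short of the 11 outcomes (best: 10/11)
inputs {1, 2, 5} (size 3) cover everything; no size-3 subset with a lexicographically smaller index list covers all 11
Answer: 1, 2, 5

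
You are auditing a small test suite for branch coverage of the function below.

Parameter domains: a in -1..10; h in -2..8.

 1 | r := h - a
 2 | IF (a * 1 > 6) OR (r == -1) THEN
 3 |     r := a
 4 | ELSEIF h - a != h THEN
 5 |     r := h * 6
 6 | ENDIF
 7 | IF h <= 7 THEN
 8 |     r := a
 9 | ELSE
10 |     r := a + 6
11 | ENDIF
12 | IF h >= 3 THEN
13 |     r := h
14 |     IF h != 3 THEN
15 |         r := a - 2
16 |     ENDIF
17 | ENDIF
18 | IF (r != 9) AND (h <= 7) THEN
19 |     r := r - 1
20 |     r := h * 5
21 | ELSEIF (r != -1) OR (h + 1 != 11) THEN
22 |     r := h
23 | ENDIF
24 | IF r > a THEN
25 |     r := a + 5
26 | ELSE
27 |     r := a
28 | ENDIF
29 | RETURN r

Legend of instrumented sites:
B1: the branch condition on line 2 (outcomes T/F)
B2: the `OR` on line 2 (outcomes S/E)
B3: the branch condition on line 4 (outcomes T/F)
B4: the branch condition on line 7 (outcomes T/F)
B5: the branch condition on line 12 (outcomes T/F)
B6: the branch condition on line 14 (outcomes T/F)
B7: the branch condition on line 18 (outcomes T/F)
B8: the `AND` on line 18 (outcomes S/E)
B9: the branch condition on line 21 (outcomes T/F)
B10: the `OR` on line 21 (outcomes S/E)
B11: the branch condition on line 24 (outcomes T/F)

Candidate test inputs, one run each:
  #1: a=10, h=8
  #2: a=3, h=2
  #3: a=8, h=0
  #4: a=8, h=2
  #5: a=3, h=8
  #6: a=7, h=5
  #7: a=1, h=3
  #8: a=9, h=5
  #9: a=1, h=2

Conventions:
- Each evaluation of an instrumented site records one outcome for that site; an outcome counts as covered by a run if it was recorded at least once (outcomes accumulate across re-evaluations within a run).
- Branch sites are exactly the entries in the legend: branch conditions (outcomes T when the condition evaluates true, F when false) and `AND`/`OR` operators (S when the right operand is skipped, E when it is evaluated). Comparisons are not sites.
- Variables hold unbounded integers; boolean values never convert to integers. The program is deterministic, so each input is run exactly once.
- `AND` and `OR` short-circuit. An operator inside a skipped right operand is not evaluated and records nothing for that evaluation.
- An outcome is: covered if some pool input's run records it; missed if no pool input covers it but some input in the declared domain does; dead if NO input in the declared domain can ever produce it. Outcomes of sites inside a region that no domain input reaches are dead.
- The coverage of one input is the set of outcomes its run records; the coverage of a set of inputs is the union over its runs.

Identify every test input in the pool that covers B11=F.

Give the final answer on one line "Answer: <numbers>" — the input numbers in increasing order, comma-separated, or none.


input #1 (a=10, h=8): records B11=F
input #2 (a=3, h=2): does not record B11=F
input #3 (a=8, h=0): records B11=F
input #4 (a=8, h=2): does not record B11=F
input #5 (a=3, h=8): does not record B11=F
input #6 (a=7, h=5): does not record B11=F
input #7 (a=1, h=3): does not record B11=F
input #8 (a=9, h=5): does not record B11=F
input #9 (a=1, h=2): does not record B11=F
Answer: 1, 3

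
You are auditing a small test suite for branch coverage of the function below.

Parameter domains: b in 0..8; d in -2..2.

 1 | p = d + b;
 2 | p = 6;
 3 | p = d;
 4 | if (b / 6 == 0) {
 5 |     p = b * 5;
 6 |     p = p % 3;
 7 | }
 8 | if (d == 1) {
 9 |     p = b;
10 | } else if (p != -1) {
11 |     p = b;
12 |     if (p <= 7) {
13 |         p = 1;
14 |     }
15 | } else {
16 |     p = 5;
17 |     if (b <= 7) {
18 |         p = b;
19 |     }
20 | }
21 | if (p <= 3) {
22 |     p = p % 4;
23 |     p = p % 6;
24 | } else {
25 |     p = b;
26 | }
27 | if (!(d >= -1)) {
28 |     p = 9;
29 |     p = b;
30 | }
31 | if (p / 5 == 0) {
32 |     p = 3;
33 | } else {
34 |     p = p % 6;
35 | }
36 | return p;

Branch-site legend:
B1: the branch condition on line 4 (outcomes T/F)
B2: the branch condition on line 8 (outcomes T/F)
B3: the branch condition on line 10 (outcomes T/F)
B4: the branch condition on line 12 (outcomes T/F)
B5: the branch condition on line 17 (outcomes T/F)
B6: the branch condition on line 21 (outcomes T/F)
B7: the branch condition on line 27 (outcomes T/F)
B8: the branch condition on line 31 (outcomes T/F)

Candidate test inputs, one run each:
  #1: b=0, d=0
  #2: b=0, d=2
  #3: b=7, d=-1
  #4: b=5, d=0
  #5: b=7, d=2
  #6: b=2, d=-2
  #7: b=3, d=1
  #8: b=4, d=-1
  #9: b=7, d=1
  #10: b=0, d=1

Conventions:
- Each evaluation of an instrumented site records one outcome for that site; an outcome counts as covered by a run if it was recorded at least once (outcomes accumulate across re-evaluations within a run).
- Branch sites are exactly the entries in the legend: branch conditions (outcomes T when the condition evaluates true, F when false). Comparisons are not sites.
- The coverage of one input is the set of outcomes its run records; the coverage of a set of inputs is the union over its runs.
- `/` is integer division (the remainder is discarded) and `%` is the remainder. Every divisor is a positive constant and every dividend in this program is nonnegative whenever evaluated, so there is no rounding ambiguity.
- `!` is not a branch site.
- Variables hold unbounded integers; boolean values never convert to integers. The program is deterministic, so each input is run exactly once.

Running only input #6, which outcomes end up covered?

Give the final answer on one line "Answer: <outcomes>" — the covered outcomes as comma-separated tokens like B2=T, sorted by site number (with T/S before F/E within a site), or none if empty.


Event log for input #6 (b=2, d=-2):
  B1->T, B2->F, B3->T, B4->T, B6->T, B7->T, B8->T
collecting distinct outcomes: B1=T, B2=F, B3=T, B4=T, B6=T, B7=T, B8=T
Answer: B1=T, B2=F, B3=T, B4=T, B6=T, B7=T, B8=T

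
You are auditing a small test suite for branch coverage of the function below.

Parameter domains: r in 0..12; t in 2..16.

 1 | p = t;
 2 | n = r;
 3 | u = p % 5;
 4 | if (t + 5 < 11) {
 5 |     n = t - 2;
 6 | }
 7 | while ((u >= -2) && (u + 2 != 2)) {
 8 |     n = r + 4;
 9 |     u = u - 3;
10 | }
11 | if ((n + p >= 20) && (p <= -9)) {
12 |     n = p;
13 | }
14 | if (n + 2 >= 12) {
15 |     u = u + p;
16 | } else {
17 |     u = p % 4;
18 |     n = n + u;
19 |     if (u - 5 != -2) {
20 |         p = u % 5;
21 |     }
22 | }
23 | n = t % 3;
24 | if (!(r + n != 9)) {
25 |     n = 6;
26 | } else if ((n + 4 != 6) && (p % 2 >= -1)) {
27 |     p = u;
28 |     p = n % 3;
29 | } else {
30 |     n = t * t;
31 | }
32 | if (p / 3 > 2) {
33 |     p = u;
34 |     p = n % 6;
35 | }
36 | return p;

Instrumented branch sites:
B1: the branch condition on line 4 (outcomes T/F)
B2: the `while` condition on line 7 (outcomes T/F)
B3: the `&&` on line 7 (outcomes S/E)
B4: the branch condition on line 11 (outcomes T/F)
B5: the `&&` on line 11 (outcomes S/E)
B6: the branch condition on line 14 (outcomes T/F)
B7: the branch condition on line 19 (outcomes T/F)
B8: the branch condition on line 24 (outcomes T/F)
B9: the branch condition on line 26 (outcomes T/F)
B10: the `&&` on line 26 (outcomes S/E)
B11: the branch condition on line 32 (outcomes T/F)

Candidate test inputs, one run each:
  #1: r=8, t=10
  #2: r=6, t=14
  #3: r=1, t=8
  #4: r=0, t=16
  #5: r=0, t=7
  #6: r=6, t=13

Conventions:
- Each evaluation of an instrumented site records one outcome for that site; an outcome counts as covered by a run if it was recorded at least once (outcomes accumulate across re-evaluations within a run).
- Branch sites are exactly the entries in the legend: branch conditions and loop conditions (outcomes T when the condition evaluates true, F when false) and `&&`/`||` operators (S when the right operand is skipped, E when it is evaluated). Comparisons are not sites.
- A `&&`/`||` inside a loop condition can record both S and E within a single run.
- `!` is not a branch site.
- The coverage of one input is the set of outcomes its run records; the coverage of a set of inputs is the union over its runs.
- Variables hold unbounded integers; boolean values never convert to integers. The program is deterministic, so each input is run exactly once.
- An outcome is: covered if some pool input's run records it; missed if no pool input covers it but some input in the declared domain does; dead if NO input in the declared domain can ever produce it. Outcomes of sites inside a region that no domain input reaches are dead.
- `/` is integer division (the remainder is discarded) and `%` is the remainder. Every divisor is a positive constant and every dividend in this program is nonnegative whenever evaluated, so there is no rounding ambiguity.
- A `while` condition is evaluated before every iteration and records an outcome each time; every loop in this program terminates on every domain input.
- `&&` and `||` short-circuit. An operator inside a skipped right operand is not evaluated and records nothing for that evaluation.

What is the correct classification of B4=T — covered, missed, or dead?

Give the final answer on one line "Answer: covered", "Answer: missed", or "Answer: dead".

no pool input records B4=T
checking all 195 inputs in the declared domain: B4=T is never recorded -> dead

Answer: dead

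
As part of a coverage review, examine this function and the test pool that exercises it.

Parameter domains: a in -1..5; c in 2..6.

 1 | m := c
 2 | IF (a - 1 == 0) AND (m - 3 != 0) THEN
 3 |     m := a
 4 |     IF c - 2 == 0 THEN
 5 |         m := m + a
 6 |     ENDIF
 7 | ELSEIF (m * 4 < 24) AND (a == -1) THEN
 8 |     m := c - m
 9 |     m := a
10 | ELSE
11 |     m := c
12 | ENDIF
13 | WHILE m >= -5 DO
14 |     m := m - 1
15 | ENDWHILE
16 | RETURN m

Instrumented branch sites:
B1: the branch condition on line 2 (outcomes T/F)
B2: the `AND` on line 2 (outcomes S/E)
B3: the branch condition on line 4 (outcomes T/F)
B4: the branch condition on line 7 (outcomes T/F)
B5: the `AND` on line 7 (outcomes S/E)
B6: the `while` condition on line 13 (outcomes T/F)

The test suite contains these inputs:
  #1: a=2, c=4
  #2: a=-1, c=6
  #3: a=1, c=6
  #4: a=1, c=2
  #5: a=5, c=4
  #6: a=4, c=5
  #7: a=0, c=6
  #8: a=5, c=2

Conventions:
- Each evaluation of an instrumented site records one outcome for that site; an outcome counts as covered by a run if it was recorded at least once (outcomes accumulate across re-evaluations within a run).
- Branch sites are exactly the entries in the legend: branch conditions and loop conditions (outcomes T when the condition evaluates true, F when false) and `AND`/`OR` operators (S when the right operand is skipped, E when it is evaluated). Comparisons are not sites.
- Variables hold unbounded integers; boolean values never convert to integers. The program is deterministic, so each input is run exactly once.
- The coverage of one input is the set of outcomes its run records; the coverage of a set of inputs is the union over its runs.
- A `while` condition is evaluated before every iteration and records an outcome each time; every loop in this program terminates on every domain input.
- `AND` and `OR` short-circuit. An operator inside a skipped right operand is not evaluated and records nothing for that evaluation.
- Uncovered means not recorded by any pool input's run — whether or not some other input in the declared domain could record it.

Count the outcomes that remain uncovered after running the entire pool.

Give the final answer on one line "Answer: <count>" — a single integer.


input #1, a=2, c=4: outcomes B1=F, B2=S, B4=F, B5=E, B6=T, B6=F
input #2, a=-1, c=6: outcomes B1=F, B2=S, B4=F, B5=S, B6=T, B6=F
input #3, a=1, c=6: outcomes B1=T, B2=E, B3=F, B6=T, B6=F
input #4, a=1, c=2: outcomes B1=T, B2=E, B3=T, B6=T, B6=F
input #5, a=5, c=4: outcomes B1=F, B2=S, B4=F, B5=E, B6=T, B6=F
input #6, a=4, c=5: outcomes B1=F, B2=S, B4=F, B5=E, B6=T, B6=F
input #7, a=0, c=6: outcomes B1=F, B2=S, B4=F, B5=S, B6=T, B6=F
input #8, a=5, c=2: outcomes B1=F, B2=S, B4=F, B5=E, B6=T, B6=F
union over the pool: B1=T, B1=F, B2=S, B2=E, B3=T, B3=F, B4=F, B5=S, B5=E, B6=T, B6=F
uncovered (1 of 12): B4=T
Answer: 1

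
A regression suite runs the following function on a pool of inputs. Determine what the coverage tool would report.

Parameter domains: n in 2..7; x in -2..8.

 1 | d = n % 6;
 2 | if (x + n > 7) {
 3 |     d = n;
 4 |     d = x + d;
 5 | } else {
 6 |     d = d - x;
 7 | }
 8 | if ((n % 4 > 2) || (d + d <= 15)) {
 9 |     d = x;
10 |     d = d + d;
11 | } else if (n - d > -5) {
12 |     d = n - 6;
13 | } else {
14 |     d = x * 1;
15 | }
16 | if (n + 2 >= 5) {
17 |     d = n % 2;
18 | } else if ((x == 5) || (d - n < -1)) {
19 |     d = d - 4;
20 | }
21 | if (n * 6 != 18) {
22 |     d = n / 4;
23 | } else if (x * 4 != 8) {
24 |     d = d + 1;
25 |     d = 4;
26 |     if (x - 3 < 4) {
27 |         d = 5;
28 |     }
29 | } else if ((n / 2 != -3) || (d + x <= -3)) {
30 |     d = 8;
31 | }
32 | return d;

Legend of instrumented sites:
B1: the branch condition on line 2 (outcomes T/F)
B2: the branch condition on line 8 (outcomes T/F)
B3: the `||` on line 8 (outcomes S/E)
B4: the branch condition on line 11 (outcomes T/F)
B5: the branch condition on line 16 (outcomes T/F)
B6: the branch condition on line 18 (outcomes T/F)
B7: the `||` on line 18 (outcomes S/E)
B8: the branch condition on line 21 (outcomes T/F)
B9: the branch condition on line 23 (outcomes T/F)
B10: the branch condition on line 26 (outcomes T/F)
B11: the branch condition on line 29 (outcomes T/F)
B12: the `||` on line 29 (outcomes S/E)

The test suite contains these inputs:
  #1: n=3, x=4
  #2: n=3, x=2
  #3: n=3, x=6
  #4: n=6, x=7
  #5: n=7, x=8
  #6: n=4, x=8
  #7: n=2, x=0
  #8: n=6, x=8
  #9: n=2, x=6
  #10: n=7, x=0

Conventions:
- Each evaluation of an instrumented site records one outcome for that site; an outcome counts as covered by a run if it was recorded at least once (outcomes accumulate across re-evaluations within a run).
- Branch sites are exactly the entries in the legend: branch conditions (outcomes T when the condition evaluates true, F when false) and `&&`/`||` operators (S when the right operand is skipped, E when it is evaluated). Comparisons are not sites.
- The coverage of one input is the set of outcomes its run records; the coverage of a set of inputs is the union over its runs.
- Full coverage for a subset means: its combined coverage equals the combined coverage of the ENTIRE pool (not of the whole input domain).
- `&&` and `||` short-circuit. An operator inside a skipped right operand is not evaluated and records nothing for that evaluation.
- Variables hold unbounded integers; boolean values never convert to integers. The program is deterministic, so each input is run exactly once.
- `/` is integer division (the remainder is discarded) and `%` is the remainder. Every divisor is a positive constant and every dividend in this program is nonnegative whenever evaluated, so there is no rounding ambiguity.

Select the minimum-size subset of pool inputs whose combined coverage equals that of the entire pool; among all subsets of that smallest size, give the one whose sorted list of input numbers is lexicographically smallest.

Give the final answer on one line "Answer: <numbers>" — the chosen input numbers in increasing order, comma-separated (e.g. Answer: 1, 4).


test 1 (n=3, x=4) fires B1->F, B3->S, B2->T, B5->T, B8->F, B9->T, B10->T; hits B1=F, B2=T, B3=S, B5=T, B8=F, B9=T, B10=T
test 2 (n=3, x=2) fires B1->F, B3->S, B2->T, B5->T, B8->F, B9->F, B12->S, B11->T; hits B1=F, B2=T, B3=S, B5=T, B8=F, B9=F, B11=T, B12=S
test 3 (n=3, x=6) fires B1->T, B3->S, B2->T, B5->T, B8->F, B9->T, B10->T; hits B1=T, B2=T, B3=S, B5=T, B8=F, B9=T, B10=T
test 4 (n=6, x=7) fires B1->T, B3->E, B2->F, B4->F, B5->T, B8->T; hits B1=T, B2=F, B3=E, B4=F, B5=T, B8=T
test 5 (n=7, x=8) fires B1->T, B3->S, B2->T, B5->T, B8->T; hits B1=T, B2=T, B3=S, B5=T, B8=T
test 6 (n=4, x=8) fires B1->T, B3->E, B2->F, B4->F, B5->T, B8->T; hits B1=T, B2=F, B3=E, B4=F, B5=T, B8=T
test 7 (n=2, x=0) fires B1->F, B3->E, B2->T, B5->F, B7->E, B6->T, B8->T; hits B1=F, B2=T, B3=E, B5=F, B6=T, B7=E, B8=T
test 8 (n=6, x=8) fires B1->T, B3->E, B2->F, B4->F, B5->T, B8->T; hits B1=T, B2=F, B3=E, B4=F, B5=T, B8=T
test 9 (n=2, x=6) fires B1->T, B3->E, B2->F, B4->F, B5->F, B7->E, B6->F, B8->T; hits B1=T, B2=F, B3=E, B4=F, B5=F, B6=F, B7=E, B8=T
test 10 (n=7, x=0) fires B1->F, B3->S, B2->T, B5->T, B8->T; hits B1=F, B2=T, B3=S, B5=T, B8=T
pool-wide coverage (19 outcomes): B1=T, B1=F, B2=T, B2=F, B3=S, B3=E, B4=F, B5=T, B5=F, B6=T, B6=F, B7=E, B8=T, B8=F, B9=T, B9=F, B10=T, B11=T, B12=S
no size-1 subset reaches all 19 outcomes (best union: 8/19)
no size-2 subset reaches all 19 outcomes (best union: 16/19)
no size-3 subset reaches all 19 outcomes (best union: 18/19)
at size 4, {1, 2, 7, 9} reaches all 19 outcomes; every lexicographically earlier size-4 subset fails
Answer: 1, 2, 7, 9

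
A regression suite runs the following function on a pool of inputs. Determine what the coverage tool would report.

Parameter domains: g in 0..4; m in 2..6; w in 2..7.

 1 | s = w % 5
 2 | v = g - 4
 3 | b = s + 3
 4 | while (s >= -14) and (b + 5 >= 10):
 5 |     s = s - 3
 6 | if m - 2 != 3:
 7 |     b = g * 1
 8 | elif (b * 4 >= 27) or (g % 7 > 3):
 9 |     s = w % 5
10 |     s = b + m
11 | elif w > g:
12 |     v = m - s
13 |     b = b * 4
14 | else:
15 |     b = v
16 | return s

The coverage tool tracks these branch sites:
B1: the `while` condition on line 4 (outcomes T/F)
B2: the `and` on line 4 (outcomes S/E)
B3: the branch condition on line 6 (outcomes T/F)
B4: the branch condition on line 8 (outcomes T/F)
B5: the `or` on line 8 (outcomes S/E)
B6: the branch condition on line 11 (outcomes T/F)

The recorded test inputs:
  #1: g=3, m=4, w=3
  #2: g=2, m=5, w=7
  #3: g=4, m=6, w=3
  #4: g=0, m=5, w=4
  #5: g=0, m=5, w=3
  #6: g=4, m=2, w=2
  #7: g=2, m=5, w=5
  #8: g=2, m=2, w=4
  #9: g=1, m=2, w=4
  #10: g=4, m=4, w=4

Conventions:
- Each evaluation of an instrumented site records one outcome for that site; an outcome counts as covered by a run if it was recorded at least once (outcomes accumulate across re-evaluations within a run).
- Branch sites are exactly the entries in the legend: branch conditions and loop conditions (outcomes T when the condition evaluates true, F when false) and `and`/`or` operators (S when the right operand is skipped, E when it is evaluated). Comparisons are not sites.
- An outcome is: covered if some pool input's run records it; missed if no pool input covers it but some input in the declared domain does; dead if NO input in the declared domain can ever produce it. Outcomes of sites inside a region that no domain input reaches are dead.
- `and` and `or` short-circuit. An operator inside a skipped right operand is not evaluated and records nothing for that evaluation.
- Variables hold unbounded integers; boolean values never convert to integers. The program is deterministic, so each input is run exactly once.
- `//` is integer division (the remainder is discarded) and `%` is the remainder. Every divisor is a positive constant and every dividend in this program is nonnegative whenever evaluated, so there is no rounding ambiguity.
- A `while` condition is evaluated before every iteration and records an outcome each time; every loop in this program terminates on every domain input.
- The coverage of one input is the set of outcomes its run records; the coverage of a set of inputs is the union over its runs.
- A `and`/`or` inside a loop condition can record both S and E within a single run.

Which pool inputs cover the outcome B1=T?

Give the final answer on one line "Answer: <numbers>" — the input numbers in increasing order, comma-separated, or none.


input #1 (g=3, m=4, w=3): produces B1=T
input #2 (g=2, m=5, w=7): produces B1=T
input #3 (g=4, m=6, w=3): produces B1=T
input #4 (g=0, m=5, w=4): produces B1=T
input #5 (g=0, m=5, w=3): produces B1=T
input #6 (g=4, m=2, w=2): produces B1=T
input #7 (g=2, m=5, w=5): does not produce B1=T
input #8 (g=2, m=2, w=4): produces B1=T
input #9 (g=1, m=2, w=4): produces B1=T
input #10 (g=4, m=4, w=4): produces B1=T
Answer: 1, 2, 3, 4, 5, 6, 8, 9, 10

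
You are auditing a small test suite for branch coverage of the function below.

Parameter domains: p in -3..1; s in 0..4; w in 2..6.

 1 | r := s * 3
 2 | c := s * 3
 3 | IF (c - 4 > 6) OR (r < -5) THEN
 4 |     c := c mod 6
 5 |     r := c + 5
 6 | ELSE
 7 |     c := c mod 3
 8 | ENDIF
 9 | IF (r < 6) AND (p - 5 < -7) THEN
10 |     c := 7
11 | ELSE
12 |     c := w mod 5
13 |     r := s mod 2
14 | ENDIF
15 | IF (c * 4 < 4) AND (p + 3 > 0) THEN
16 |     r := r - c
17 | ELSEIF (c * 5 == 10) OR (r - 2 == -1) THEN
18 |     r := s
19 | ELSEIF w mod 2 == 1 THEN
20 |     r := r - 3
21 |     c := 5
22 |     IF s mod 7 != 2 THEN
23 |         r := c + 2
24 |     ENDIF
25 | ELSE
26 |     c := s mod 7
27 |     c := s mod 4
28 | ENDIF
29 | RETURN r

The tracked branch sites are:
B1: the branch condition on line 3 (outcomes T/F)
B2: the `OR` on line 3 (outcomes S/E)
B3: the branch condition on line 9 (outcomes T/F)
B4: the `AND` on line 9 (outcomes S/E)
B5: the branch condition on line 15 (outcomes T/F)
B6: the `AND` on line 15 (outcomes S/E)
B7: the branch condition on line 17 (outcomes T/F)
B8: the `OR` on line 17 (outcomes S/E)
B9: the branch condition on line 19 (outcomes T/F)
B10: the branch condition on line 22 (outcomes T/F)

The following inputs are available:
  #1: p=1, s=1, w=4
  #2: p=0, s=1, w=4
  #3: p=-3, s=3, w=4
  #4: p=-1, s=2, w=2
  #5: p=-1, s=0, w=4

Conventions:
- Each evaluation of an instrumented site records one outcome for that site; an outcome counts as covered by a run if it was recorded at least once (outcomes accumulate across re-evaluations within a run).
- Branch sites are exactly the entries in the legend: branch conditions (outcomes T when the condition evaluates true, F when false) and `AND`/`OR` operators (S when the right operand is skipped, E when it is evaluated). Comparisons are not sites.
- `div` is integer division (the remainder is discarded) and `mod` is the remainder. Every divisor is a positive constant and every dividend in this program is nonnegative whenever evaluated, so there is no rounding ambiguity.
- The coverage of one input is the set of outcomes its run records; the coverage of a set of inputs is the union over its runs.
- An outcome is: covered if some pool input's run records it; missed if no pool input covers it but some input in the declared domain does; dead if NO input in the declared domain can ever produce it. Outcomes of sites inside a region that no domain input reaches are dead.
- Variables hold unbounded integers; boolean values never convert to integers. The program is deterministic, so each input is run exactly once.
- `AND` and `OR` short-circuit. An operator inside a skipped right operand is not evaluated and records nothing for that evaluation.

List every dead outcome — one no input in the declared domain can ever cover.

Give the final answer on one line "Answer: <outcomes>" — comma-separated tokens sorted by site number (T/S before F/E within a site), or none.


exhaustive pass over the 125-input domain:
  reachable outcomes have witnesses, e.g. B1=T (e.g. p=-3, s=4, w=2), B1=F (e.g. p=-3, s=0, w=2), B2=S (e.g. p=-3, s=4, w=2), B2=E (e.g. p=-3, s=0, w=2)
Answer: none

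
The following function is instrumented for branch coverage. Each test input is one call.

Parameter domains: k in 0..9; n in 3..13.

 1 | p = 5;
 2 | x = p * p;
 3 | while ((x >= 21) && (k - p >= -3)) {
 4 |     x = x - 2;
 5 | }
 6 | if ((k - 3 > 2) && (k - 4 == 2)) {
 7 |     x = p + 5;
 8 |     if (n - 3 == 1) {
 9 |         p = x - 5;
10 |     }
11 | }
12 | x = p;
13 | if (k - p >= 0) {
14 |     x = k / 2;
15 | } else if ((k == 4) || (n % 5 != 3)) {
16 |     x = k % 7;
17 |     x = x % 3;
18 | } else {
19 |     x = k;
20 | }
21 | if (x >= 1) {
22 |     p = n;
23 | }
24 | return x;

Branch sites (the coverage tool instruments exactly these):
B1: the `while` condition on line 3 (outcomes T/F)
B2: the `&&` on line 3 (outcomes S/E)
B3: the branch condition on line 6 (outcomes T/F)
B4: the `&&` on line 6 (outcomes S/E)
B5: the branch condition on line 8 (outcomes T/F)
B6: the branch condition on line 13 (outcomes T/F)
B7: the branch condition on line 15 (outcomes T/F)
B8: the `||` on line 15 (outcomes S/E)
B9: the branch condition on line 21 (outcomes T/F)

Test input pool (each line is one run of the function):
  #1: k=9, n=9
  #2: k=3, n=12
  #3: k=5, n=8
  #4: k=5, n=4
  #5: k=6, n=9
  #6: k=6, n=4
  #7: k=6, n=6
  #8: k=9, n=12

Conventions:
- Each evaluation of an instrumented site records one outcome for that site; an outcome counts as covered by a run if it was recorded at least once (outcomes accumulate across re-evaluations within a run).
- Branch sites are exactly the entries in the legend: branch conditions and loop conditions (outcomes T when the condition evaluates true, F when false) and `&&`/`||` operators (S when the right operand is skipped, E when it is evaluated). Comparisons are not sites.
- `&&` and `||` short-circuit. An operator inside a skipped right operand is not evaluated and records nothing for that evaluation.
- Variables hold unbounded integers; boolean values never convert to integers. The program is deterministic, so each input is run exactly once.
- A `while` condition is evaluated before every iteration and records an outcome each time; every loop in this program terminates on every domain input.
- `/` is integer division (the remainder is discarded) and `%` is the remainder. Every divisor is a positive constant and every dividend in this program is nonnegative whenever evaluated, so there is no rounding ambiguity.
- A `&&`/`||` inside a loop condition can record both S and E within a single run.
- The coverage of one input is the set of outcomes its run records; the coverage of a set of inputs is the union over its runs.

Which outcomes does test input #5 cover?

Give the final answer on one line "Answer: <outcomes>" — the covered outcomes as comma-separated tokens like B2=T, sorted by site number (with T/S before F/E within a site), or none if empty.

Event log for input #5 (k=6, n=9):
  B2->E, B1->T, B2->E, B1->T, B2->E, B1->T, B2->S, B1->F, B4->E, B3->T
  B5->F, B6->T, B9->T
deduplicating events, the covered set is: B1=T, B1=F, B2=S, B2=E, B3=T, B4=E, B5=F, B6=T, B9=T

Answer: B1=T, B1=F, B2=S, B2=E, B3=T, B4=E, B5=F, B6=T, B9=T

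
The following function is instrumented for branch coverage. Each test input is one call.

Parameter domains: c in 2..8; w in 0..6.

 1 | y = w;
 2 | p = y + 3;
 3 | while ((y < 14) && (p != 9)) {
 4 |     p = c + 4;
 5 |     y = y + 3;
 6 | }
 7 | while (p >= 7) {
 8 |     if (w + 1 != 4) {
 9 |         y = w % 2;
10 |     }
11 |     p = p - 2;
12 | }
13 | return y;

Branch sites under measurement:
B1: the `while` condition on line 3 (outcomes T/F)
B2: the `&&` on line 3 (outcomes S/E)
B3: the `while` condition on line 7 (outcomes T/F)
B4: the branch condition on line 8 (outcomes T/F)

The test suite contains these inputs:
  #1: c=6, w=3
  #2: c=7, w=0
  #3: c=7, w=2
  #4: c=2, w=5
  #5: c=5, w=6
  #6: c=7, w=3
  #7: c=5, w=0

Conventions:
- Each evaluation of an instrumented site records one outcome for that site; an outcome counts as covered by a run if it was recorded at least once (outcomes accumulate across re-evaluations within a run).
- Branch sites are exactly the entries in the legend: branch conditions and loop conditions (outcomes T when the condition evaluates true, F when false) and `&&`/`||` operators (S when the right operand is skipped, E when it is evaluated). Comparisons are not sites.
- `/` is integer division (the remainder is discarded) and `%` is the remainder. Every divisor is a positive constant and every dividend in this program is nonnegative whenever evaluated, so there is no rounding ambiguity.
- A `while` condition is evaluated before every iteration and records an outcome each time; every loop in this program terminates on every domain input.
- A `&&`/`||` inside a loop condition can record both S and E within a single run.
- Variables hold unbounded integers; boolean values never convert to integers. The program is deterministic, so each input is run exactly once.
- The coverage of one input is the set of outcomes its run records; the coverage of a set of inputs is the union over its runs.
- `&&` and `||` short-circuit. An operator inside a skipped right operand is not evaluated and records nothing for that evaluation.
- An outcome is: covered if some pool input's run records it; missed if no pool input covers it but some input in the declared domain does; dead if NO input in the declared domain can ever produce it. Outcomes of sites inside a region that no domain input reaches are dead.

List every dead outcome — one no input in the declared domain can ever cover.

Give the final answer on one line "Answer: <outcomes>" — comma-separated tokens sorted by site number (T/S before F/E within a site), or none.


checking every outcome against all 49 domain inputs:
  reachable outcomes have witnesses, e.g. B1=T (e.g. c=2, w=0), B1=F (e.g. c=2, w=0), B2=S (e.g. c=2, w=0), B2=E (e.g. c=2, w=0)
Answer: none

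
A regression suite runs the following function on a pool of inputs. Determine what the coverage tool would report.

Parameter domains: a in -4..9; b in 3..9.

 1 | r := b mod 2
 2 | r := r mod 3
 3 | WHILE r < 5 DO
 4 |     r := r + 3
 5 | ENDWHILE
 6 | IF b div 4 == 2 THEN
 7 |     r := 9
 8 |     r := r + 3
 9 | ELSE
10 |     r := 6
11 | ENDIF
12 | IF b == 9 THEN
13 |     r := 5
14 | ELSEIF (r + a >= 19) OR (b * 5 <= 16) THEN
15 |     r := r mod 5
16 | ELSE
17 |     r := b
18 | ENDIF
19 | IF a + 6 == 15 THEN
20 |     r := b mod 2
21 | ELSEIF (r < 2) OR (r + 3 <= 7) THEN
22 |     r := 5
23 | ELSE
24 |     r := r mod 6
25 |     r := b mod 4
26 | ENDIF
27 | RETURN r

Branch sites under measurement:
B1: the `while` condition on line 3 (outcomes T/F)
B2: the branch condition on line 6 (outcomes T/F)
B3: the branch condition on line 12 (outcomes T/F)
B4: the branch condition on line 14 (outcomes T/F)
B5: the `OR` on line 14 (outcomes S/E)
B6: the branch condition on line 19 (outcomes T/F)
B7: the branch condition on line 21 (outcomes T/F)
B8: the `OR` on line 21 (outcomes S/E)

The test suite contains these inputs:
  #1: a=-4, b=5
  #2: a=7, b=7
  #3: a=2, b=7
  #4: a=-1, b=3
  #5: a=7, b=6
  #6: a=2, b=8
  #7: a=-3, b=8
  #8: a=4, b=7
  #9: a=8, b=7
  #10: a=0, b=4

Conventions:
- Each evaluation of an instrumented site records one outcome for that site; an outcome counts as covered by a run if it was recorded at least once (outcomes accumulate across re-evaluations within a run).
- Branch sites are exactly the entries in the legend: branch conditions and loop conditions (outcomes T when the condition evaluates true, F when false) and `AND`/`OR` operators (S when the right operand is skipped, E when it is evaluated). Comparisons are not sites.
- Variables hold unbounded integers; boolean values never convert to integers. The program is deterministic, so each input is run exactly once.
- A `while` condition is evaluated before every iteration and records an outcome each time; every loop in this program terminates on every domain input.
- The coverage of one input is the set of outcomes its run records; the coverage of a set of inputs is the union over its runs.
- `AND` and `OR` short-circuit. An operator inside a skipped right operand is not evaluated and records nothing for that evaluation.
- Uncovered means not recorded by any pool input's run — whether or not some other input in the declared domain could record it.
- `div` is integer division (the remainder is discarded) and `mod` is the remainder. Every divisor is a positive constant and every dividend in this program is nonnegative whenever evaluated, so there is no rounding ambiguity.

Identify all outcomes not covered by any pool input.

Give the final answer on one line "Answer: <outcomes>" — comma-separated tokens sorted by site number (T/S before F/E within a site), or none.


#1 (a=-4, b=5) -> covered: B1=T, B1=F, B2=F, B3=F, B4=F, B5=E, B6=F, B7=F, B8=E
#2 (a=7, b=7) -> covered: B1=T, B1=F, B2=F, B3=F, B4=F, B5=E, B6=F, B7=F, B8=E
#3 (a=2, b=7) -> covered: B1=T, B1=F, B2=F, B3=F, B4=F, B5=E, B6=F, B7=F, B8=E
#4 (a=-1, b=3) -> covered: B1=T, B1=F, B2=F, B3=F, B4=T, B5=E, B6=F, B7=T, B8=S
#5 (a=7, b=6) -> covered: B1=T, B1=F, B2=F, B3=F, B4=F, B5=E, B6=F, B7=F, B8=E
#6 (a=2, b=8) -> covered: B1=T, B1=F, B2=T, B3=F, B4=F, B5=E, B6=F, B7=F, B8=E
#7 (a=-3, b=8) -> covered: B1=T, B1=F, B2=T, B3=F, B4=F, B5=E, B6=F, B7=F, B8=E
#8 (a=4, b=7) -> covered: B1=T, B1=F, B2=F, B3=F, B4=F, B5=E, B6=F, B7=F, B8=E
#9 (a=8, b=7) -> covered: B1=T, B1=F, B2=F, B3=F, B4=F, B5=E, B6=F, B7=F, B8=E
#10 (a=0, b=4) -> covered: B1=T, B1=F, B2=F, B3=F, B4=F, B5=E, B6=F, B7=T, B8=E
union over the pool: B1=T, B1=F, B2=T, B2=F, B3=F, B4=T, B4=F, B5=E, B6=F, B7=T, B7=F, B8=S, B8=E
uncovered (3 of 16): B3=T, B5=S, B6=T
Answer: B3=T, B5=S, B6=T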